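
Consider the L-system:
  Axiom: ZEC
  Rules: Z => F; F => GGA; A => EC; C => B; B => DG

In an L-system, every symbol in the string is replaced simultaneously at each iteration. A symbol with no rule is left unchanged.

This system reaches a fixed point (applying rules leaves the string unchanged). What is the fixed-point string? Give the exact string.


Answer: GGEDGEDG

Derivation:
Step 0: ZEC
Step 1: FEB
Step 2: GGAEDG
Step 3: GGECEDG
Step 4: GGEBEDG
Step 5: GGEDGEDG
Step 6: GGEDGEDG  (unchanged — fixed point at step 5)


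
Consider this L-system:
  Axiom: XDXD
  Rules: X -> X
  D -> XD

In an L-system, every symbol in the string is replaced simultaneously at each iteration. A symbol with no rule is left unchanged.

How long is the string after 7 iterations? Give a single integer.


Step 0: length = 4
Step 1: length = 6
Step 2: length = 8
Step 3: length = 10
Step 4: length = 12
Step 5: length = 14
Step 6: length = 16
Step 7: length = 18

Answer: 18


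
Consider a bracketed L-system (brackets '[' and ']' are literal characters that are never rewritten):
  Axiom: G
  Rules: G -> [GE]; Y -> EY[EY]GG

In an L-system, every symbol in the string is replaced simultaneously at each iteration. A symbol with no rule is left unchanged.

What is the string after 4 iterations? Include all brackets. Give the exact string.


Step 0: G
Step 1: [GE]
Step 2: [[GE]E]
Step 3: [[[GE]E]E]
Step 4: [[[[GE]E]E]E]

Answer: [[[[GE]E]E]E]


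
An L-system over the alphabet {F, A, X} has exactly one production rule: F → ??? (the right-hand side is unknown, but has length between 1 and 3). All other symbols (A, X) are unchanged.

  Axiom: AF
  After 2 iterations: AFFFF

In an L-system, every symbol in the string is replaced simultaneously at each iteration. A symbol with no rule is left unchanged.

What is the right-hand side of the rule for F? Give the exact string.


Answer: FF

Derivation:
Trying F → FF:
  Step 0: AF
  Step 1: AFF
  Step 2: AFFFF
Matches the given result.


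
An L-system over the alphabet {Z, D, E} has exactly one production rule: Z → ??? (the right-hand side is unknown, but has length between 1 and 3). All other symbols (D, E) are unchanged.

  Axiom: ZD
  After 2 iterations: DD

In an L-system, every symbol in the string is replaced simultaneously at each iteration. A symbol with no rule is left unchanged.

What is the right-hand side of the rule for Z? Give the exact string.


Trying Z → D:
  Step 0: ZD
  Step 1: DD
  Step 2: DD
Matches the given result.

Answer: D


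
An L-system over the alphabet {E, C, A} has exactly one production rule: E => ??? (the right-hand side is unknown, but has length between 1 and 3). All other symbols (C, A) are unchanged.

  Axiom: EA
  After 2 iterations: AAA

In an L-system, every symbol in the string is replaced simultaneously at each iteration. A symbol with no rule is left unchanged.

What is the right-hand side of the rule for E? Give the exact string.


Answer: AA

Derivation:
Trying E => AA:
  Step 0: EA
  Step 1: AAA
  Step 2: AAA
Matches the given result.


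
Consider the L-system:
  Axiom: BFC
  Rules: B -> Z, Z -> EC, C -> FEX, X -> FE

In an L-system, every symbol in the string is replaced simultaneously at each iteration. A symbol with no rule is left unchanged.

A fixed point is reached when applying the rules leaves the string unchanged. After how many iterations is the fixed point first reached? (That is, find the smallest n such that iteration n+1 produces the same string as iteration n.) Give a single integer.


Answer: 4

Derivation:
Step 0: BFC
Step 1: ZFFEX
Step 2: ECFFEFE
Step 3: EFEXFFEFE
Step 4: EFEFEFFEFE
Step 5: EFEFEFFEFE  (unchanged — fixed point at step 4)


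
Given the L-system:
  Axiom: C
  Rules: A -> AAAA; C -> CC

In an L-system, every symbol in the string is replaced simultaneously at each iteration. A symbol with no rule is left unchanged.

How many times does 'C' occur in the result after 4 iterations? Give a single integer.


Step 0: C  (1 'C')
Step 1: CC  (2 'C')
Step 2: CCCC  (4 'C')
Step 3: CCCCCCCC  (8 'C')
Step 4: CCCCCCCCCCCCCCCC  (16 'C')

Answer: 16


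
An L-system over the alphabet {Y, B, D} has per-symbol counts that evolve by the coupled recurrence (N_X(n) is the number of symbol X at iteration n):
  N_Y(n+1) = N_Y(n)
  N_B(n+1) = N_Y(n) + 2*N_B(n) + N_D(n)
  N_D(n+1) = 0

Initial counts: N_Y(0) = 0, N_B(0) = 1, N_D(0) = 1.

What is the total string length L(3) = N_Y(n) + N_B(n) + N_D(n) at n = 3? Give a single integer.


Step 0: N_Y=0, N_B=1, N_D=1, L=2
Step 1: N_Y=0, N_B=3, N_D=0, L=3
Step 2: N_Y=0, N_B=6, N_D=0, L=6
Step 3: N_Y=0, N_B=12, N_D=0, L=12

Answer: 12


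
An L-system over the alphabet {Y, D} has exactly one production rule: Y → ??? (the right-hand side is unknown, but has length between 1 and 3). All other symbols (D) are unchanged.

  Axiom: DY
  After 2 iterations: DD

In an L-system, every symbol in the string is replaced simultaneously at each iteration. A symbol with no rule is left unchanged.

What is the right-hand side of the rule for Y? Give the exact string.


Trying Y → D:
  Step 0: DY
  Step 1: DD
  Step 2: DD
Matches the given result.

Answer: D


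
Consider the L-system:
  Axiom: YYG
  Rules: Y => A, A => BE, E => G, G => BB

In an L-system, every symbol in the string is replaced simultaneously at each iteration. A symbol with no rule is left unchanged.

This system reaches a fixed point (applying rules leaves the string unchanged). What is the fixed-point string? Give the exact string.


Step 0: YYG
Step 1: AABB
Step 2: BEBEBB
Step 3: BGBGBB
Step 4: BBBBBBBB
Step 5: BBBBBBBB  (unchanged — fixed point at step 4)

Answer: BBBBBBBB


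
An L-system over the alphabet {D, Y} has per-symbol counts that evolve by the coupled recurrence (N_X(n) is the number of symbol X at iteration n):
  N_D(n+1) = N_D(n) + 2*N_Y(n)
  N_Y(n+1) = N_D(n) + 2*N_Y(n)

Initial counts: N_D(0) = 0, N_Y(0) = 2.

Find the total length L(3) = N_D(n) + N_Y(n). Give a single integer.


Step 0: N_D=0, N_Y=2, L=2
Step 1: N_D=4, N_Y=4, L=8
Step 2: N_D=12, N_Y=12, L=24
Step 3: N_D=36, N_Y=36, L=72

Answer: 72


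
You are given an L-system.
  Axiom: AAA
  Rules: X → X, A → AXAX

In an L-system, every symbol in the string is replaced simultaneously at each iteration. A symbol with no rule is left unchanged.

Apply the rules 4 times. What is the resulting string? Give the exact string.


Answer: AXAXXAXAXXXAXAXXAXAXXXXAXAXXAXAXXXAXAXXAXAXXXXAXAXXAXAXXXAXAXXAXAXXXXAXAXXAXAXXXAXAXXAXAXXXXAXAXXAXAXXXAXAXXAXAXXXXAXAXXAXAXXXAXAXXAXAXXXX

Derivation:
Step 0: AAA
Step 1: AXAXAXAXAXAX
Step 2: AXAXXAXAXXAXAXXAXAXXAXAXXAXAXX
Step 3: AXAXXAXAXXXAXAXXAXAXXXAXAXXAXAXXXAXAXXAXAXXXAXAXXAXAXXXAXAXXAXAXXX
Step 4: AXAXXAXAXXXAXAXXAXAXXXXAXAXXAXAXXXAXAXXAXAXXXXAXAXXAXAXXXAXAXXAXAXXXXAXAXXAXAXXXAXAXXAXAXXXXAXAXXAXAXXXAXAXXAXAXXXXAXAXXAXAXXXAXAXXAXAXXXX


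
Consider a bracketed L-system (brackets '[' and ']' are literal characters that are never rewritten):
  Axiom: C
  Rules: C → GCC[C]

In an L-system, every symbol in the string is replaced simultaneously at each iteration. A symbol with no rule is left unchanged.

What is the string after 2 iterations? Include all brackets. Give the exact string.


Step 0: C
Step 1: GCC[C]
Step 2: GGCC[C]GCC[C][GCC[C]]

Answer: GGCC[C]GCC[C][GCC[C]]


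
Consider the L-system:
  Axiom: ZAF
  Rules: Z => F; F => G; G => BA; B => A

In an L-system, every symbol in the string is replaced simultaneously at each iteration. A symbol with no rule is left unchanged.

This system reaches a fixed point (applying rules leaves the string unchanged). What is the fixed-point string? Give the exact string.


Step 0: ZAF
Step 1: FAG
Step 2: GABA
Step 3: BAAAA
Step 4: AAAAA
Step 5: AAAAA  (unchanged — fixed point at step 4)

Answer: AAAAA


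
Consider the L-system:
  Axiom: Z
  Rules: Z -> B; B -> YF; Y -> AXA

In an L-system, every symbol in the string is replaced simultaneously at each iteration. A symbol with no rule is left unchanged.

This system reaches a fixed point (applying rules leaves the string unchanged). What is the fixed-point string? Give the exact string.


Answer: AXAF

Derivation:
Step 0: Z
Step 1: B
Step 2: YF
Step 3: AXAF
Step 4: AXAF  (unchanged — fixed point at step 3)


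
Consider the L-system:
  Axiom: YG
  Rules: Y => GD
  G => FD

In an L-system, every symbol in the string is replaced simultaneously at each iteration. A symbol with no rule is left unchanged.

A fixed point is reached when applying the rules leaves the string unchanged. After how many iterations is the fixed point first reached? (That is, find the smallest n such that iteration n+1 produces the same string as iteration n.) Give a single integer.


Step 0: YG
Step 1: GDFD
Step 2: FDDFD
Step 3: FDDFD  (unchanged — fixed point at step 2)

Answer: 2


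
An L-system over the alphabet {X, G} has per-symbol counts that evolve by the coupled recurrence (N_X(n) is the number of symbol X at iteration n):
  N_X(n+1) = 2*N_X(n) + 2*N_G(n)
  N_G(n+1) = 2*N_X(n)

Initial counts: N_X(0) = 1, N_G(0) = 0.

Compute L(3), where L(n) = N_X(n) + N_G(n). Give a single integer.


Answer: 40

Derivation:
Step 0: N_X=1, N_G=0, L=1
Step 1: N_X=2, N_G=2, L=4
Step 2: N_X=8, N_G=4, L=12
Step 3: N_X=24, N_G=16, L=40


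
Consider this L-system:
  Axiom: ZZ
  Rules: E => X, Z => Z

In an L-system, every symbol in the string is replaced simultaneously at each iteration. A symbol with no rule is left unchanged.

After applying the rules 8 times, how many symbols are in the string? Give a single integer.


Answer: 2

Derivation:
Step 0: length = 2
Step 1: length = 2
Step 2: length = 2
Step 3: length = 2
Step 4: length = 2
Step 5: length = 2
Step 6: length = 2
Step 7: length = 2
Step 8: length = 2


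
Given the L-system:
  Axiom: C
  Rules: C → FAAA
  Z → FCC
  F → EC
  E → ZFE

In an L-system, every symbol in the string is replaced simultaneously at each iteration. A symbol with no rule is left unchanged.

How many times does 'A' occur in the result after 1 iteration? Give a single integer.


Step 0: C  (0 'A')
Step 1: FAAA  (3 'A')

Answer: 3


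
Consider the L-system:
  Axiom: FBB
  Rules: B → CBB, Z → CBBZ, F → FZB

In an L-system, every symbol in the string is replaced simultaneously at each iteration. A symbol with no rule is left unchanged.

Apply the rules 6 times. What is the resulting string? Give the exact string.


Step 0: FBB
Step 1: FZBCBBCBB
Step 2: FZBCBBZCBBCCBBCBBCCBBCBB
Step 3: FZBCBBZCBBCCBBCBBCBBZCCBBCBBCCCBBCBBCCBBCBBCCCBBCBBCCBBCBB
Step 4: FZBCBBZCBBCCBBCBBCBBZCCBBCBBCCCBBCBBCCBBCBBCCBBCBBCBBZCCCBBCBBCCBBCBBCCCCBBCBBCCBBCBBCCCBBCBBCCBBCBBCCCCBBCBBCCBBCBBCCCBBCBBCCBBCBB
Step 5: FZBCBBZCBBCCBBCBBCBBZCCBBCBBCCCBBCBBCCBBCBBCCBBCBBCBBZCCCBBCBBCCBBCBBCCCCBBCBBCCBBCBBCCCBBCBBCCBBCBBCCCBBCBBCCBBCBBCCBBCBBCBBZCCCCBBCBBCCBBCBBCCCBBCBBCCBBCBBCCCCCBBCBBCCBBCBBCCCBBCBBCCBBCBBCCCCBBCBBCCBBCBBCCCBBCBBCCBBCBBCCCCCBBCBBCCBBCBBCCCBBCBBCCBBCBBCCCCBBCBBCCBBCBBCCCBBCBBCCBBCBB
Step 6: FZBCBBZCBBCCBBCBBCBBZCCBBCBBCCCBBCBBCCBBCBBCCBBCBBCBBZCCCBBCBBCCBBCBBCCCCBBCBBCCBBCBBCCCBBCBBCCBBCBBCCCBBCBBCCBBCBBCCBBCBBCBBZCCCCBBCBBCCBBCBBCCCBBCBBCCBBCBBCCCCCBBCBBCCBBCBBCCCBBCBBCCBBCBBCCCCBBCBBCCBBCBBCCCBBCBBCCBBCBBCCCCBBCBBCCBBCBBCCCBBCBBCCBBCBBCCCBBCBBCCBBCBBCCBBCBBCBBZCCCCCBBCBBCCBBCBBCCCBBCBBCCBBCBBCCCCBBCBBCCBBCBBCCCBBCBBCCBBCBBCCCCCCBBCBBCCBBCBBCCCBBCBBCCBBCBBCCCCBBCBBCCBBCBBCCCBBCBBCCBBCBBCCCCCBBCBBCCBBCBBCCCBBCBBCCBBCBBCCCCBBCBBCCBBCBBCCCBBCBBCCBBCBBCCCCCCBBCBBCCBBCBBCCCBBCBBCCBBCBBCCCCBBCBBCCBBCBBCCCBBCBBCCBBCBBCCCCCBBCBBCCBBCBBCCCBBCBBCCBBCBBCCCCBBCBBCCBBCBBCCCBBCBBCCBBCBB

Answer: FZBCBBZCBBCCBBCBBCBBZCCBBCBBCCCBBCBBCCBBCBBCCBBCBBCBBZCCCBBCBBCCBBCBBCCCCBBCBBCCBBCBBCCCBBCBBCCBBCBBCCCBBCBBCCBBCBBCCBBCBBCBBZCCCCBBCBBCCBBCBBCCCBBCBBCCBBCBBCCCCCBBCBBCCBBCBBCCCBBCBBCCBBCBBCCCCBBCBBCCBBCBBCCCBBCBBCCBBCBBCCCCBBCBBCCBBCBBCCCBBCBBCCBBCBBCCCBBCBBCCBBCBBCCBBCBBCBBZCCCCCBBCBBCCBBCBBCCCBBCBBCCBBCBBCCCCBBCBBCCBBCBBCCCBBCBBCCBBCBBCCCCCCBBCBBCCBBCBBCCCBBCBBCCBBCBBCCCCBBCBBCCBBCBBCCCBBCBBCCBBCBBCCCCCBBCBBCCBBCBBCCCBBCBBCCBBCBBCCCCBBCBBCCBBCBBCCCBBCBBCCBBCBBCCCCCCBBCBBCCBBCBBCCCBBCBBCCBBCBBCCCCBBCBBCCBBCBBCCCBBCBBCCBBCBBCCCCCBBCBBCCBBCBBCCCBBCBBCCBBCBBCCCCBBCBBCCBBCBBCCCBBCBBCCBBCBB


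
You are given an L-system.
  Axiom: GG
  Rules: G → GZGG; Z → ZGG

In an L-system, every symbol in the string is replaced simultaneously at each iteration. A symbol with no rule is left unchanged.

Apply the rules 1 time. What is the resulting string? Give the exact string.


Answer: GZGGGZGG

Derivation:
Step 0: GG
Step 1: GZGGGZGG


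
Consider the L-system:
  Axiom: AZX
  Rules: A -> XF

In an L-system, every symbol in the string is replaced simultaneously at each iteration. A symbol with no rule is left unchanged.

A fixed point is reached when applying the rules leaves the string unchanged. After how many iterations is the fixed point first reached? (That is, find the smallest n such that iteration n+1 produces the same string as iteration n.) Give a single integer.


Step 0: AZX
Step 1: XFZX
Step 2: XFZX  (unchanged — fixed point at step 1)

Answer: 1


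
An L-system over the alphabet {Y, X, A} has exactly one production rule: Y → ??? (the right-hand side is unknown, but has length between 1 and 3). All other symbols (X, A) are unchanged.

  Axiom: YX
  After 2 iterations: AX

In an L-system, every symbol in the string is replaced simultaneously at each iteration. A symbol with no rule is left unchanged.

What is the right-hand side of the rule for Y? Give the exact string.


Answer: A

Derivation:
Trying Y → A:
  Step 0: YX
  Step 1: AX
  Step 2: AX
Matches the given result.


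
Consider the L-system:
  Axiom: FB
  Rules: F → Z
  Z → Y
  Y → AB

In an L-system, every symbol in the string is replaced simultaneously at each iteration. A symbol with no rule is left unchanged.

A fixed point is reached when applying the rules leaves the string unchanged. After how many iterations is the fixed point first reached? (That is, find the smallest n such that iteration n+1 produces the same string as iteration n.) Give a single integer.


Step 0: FB
Step 1: ZB
Step 2: YB
Step 3: ABB
Step 4: ABB  (unchanged — fixed point at step 3)

Answer: 3


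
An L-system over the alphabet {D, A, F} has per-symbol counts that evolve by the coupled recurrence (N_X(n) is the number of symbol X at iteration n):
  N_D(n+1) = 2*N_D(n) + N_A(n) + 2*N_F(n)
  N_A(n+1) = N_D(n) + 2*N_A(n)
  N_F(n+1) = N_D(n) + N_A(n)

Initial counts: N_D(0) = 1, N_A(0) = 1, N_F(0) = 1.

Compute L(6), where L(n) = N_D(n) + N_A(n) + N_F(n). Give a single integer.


Step 0: N_D=1, N_A=1, N_F=1, L=3
Step 1: N_D=5, N_A=3, N_F=2, L=10
Step 2: N_D=17, N_A=11, N_F=8, L=36
Step 3: N_D=61, N_A=39, N_F=28, L=128
Step 4: N_D=217, N_A=139, N_F=100, L=456
Step 5: N_D=773, N_A=495, N_F=356, L=1624
Step 6: N_D=2753, N_A=1763, N_F=1268, L=5784

Answer: 5784


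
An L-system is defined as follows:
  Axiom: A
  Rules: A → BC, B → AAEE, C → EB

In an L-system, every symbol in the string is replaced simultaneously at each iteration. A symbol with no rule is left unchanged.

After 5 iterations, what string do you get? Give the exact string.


Step 0: A
Step 1: BC
Step 2: AAEEEB
Step 3: BCBCEEEAAEE
Step 4: AAEEEBAAEEEBEEEBCBCEE
Step 5: BCBCEEEAAEEBCBCEEEAAEEEEEAAEEEBAAEEEBEE

Answer: BCBCEEEAAEEBCBCEEEAAEEEEEAAEEEBAAEEEBEE


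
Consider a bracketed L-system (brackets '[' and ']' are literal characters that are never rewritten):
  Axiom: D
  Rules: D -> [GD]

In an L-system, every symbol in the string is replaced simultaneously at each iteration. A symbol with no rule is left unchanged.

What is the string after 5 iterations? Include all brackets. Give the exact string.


Step 0: D
Step 1: [GD]
Step 2: [G[GD]]
Step 3: [G[G[GD]]]
Step 4: [G[G[G[GD]]]]
Step 5: [G[G[G[G[GD]]]]]

Answer: [G[G[G[G[GD]]]]]


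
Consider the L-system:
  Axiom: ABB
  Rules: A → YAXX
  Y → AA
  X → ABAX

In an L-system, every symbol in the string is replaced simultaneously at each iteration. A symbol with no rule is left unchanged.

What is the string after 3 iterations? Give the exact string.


Answer: YAXXYAXXAAYAXXABAXABAXYAXXBYAXXABAXYAXXBYAXXABAXBB

Derivation:
Step 0: ABB
Step 1: YAXXBB
Step 2: AAYAXXABAXABAXBB
Step 3: YAXXYAXXAAYAXXABAXABAXYAXXBYAXXABAXYAXXBYAXXABAXBB


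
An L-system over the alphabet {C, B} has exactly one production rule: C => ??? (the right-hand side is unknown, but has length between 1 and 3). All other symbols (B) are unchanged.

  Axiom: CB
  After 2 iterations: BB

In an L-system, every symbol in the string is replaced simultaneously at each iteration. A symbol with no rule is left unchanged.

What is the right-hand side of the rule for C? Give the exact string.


Answer: B

Derivation:
Trying C => B:
  Step 0: CB
  Step 1: BB
  Step 2: BB
Matches the given result.


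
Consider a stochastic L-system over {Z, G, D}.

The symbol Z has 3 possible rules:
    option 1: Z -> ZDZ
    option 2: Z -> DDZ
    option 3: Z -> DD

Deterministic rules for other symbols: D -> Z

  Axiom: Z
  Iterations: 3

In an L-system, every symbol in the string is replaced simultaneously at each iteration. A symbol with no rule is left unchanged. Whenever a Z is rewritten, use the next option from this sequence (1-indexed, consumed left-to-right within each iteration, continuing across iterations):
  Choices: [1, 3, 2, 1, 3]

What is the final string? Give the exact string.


Step 0: Z
Step 1: ZDZ  (used choices [1])
Step 2: DDZDDZ  (used choices [3, 2])
Step 3: ZZZDZZZDD  (used choices [1, 3])

Answer: ZZZDZZZDD


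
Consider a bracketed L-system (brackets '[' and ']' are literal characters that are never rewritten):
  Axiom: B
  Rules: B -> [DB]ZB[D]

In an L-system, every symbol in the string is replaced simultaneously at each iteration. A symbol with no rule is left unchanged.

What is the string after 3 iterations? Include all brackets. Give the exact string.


Step 0: B
Step 1: [DB]ZB[D]
Step 2: [D[DB]ZB[D]]Z[DB]ZB[D][D]
Step 3: [D[D[DB]ZB[D]]Z[DB]ZB[D][D]]Z[D[DB]ZB[D]]Z[DB]ZB[D][D][D]

Answer: [D[D[DB]ZB[D]]Z[DB]ZB[D][D]]Z[D[DB]ZB[D]]Z[DB]ZB[D][D][D]


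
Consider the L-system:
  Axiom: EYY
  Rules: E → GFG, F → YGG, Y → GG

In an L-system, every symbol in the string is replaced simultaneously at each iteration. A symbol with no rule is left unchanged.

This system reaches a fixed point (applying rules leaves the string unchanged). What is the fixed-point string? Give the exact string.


Step 0: EYY
Step 1: GFGGGGG
Step 2: GYGGGGGGG
Step 3: GGGGGGGGGG
Step 4: GGGGGGGGGG  (unchanged — fixed point at step 3)

Answer: GGGGGGGGGG


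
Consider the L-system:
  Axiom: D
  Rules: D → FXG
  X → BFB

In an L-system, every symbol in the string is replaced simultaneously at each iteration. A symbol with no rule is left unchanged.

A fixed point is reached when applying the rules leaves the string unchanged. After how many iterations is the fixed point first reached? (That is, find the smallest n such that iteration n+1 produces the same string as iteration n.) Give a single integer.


Step 0: D
Step 1: FXG
Step 2: FBFBG
Step 3: FBFBG  (unchanged — fixed point at step 2)

Answer: 2


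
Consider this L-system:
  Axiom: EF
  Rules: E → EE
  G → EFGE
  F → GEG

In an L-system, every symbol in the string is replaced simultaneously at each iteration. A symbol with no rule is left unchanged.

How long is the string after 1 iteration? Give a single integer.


Answer: 5

Derivation:
Step 0: length = 2
Step 1: length = 5


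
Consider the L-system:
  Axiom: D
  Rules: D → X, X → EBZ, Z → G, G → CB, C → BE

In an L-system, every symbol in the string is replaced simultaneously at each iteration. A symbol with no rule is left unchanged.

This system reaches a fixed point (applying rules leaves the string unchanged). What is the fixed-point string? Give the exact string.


Answer: EBBEB

Derivation:
Step 0: D
Step 1: X
Step 2: EBZ
Step 3: EBG
Step 4: EBCB
Step 5: EBBEB
Step 6: EBBEB  (unchanged — fixed point at step 5)


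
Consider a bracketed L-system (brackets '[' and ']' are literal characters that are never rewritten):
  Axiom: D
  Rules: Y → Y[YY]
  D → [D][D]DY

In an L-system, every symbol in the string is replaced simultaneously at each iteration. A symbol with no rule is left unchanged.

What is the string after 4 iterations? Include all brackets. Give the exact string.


Step 0: D
Step 1: [D][D]DY
Step 2: [[D][D]DY][[D][D]DY][D][D]DYY[YY]
Step 3: [[[D][D]DY][[D][D]DY][D][D]DYY[YY]][[[D][D]DY][[D][D]DY][D][D]DYY[YY]][[D][D]DY][[D][D]DY][D][D]DYY[YY]Y[YY][Y[YY]Y[YY]]
Step 4: [[[[D][D]DY][[D][D]DY][D][D]DYY[YY]][[[D][D]DY][[D][D]DY][D][D]DYY[YY]][[D][D]DY][[D][D]DY][D][D]DYY[YY]Y[YY][Y[YY]Y[YY]]][[[[D][D]DY][[D][D]DY][D][D]DYY[YY]][[[D][D]DY][[D][D]DY][D][D]DYY[YY]][[D][D]DY][[D][D]DY][D][D]DYY[YY]Y[YY][Y[YY]Y[YY]]][[[D][D]DY][[D][D]DY][D][D]DYY[YY]][[[D][D]DY][[D][D]DY][D][D]DYY[YY]][[D][D]DY][[D][D]DY][D][D]DYY[YY]Y[YY][Y[YY]Y[YY]]Y[YY][Y[YY]Y[YY]][Y[YY][Y[YY]Y[YY]]Y[YY][Y[YY]Y[YY]]]

Answer: [[[[D][D]DY][[D][D]DY][D][D]DYY[YY]][[[D][D]DY][[D][D]DY][D][D]DYY[YY]][[D][D]DY][[D][D]DY][D][D]DYY[YY]Y[YY][Y[YY]Y[YY]]][[[[D][D]DY][[D][D]DY][D][D]DYY[YY]][[[D][D]DY][[D][D]DY][D][D]DYY[YY]][[D][D]DY][[D][D]DY][D][D]DYY[YY]Y[YY][Y[YY]Y[YY]]][[[D][D]DY][[D][D]DY][D][D]DYY[YY]][[[D][D]DY][[D][D]DY][D][D]DYY[YY]][[D][D]DY][[D][D]DY][D][D]DYY[YY]Y[YY][Y[YY]Y[YY]]Y[YY][Y[YY]Y[YY]][Y[YY][Y[YY]Y[YY]]Y[YY][Y[YY]Y[YY]]]


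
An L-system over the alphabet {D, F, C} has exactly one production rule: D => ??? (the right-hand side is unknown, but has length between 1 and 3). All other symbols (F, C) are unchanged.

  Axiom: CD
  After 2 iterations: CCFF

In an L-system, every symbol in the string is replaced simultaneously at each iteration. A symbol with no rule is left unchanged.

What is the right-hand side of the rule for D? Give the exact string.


Answer: CFF

Derivation:
Trying D => CFF:
  Step 0: CD
  Step 1: CCFF
  Step 2: CCFF
Matches the given result.


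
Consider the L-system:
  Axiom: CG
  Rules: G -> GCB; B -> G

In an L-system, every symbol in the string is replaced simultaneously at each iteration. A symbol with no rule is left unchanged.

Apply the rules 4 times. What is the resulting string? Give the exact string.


Answer: CGCBCGCGCBCGCBCG

Derivation:
Step 0: CG
Step 1: CGCB
Step 2: CGCBCG
Step 3: CGCBCGCGCB
Step 4: CGCBCGCGCBCGCBCG


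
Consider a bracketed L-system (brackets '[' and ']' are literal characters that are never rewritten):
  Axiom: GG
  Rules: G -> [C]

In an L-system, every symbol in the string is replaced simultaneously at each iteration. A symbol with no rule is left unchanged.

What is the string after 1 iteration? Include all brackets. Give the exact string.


Step 0: GG
Step 1: [C][C]

Answer: [C][C]


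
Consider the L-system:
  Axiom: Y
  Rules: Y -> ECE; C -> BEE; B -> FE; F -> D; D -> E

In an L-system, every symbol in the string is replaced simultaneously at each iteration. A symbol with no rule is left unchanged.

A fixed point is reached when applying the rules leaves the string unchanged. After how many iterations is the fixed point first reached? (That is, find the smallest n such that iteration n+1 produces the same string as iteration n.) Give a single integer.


Answer: 5

Derivation:
Step 0: Y
Step 1: ECE
Step 2: EBEEE
Step 3: EFEEEE
Step 4: EDEEEE
Step 5: EEEEEE
Step 6: EEEEEE  (unchanged — fixed point at step 5)


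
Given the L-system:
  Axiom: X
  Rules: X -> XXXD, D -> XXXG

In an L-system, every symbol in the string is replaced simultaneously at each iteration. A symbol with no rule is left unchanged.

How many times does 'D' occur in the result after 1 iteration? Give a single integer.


Step 0: X  (0 'D')
Step 1: XXXD  (1 'D')

Answer: 1


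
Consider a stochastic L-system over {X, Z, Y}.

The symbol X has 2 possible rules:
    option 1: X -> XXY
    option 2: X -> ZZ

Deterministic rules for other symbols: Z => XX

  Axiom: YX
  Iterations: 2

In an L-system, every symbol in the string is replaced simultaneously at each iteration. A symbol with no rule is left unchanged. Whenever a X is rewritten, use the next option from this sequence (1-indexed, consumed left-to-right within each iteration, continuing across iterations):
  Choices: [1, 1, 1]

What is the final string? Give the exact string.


Step 0: YX
Step 1: YXXY  (used choices [1])
Step 2: YXXYXXYY  (used choices [1, 1])

Answer: YXXYXXYY


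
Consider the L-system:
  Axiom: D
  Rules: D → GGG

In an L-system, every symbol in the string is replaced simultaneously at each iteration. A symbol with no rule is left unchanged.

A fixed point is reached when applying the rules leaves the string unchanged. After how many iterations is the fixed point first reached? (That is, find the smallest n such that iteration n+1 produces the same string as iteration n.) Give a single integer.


Step 0: D
Step 1: GGG
Step 2: GGG  (unchanged — fixed point at step 1)

Answer: 1


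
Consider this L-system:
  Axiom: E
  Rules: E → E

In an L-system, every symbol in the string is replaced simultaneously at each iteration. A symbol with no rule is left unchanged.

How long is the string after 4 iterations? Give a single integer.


Answer: 1

Derivation:
Step 0: length = 1
Step 1: length = 1
Step 2: length = 1
Step 3: length = 1
Step 4: length = 1


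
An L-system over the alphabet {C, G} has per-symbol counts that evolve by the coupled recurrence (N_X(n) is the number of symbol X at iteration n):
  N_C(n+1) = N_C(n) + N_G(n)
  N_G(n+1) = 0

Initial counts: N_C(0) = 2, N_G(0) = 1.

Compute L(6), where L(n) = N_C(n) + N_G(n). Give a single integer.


Step 0: N_C=2, N_G=1, L=3
Step 1: N_C=3, N_G=0, L=3
Step 2: N_C=3, N_G=0, L=3
Step 3: N_C=3, N_G=0, L=3
Step 4: N_C=3, N_G=0, L=3
Step 5: N_C=3, N_G=0, L=3
Step 6: N_C=3, N_G=0, L=3

Answer: 3


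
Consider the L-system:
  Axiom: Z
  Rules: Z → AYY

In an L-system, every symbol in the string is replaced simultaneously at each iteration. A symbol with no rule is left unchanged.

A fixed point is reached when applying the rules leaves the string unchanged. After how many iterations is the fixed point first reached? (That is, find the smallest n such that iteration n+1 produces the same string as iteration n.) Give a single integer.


Answer: 1

Derivation:
Step 0: Z
Step 1: AYY
Step 2: AYY  (unchanged — fixed point at step 1)


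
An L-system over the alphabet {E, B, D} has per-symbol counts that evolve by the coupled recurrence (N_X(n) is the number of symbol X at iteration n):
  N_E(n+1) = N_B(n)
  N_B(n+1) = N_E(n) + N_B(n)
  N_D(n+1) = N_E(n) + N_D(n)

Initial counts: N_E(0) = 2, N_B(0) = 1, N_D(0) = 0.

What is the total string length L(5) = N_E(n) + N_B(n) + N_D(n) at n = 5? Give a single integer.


Answer: 46

Derivation:
Step 0: N_E=2, N_B=1, N_D=0, L=3
Step 1: N_E=1, N_B=3, N_D=2, L=6
Step 2: N_E=3, N_B=4, N_D=3, L=10
Step 3: N_E=4, N_B=7, N_D=6, L=17
Step 4: N_E=7, N_B=11, N_D=10, L=28
Step 5: N_E=11, N_B=18, N_D=17, L=46


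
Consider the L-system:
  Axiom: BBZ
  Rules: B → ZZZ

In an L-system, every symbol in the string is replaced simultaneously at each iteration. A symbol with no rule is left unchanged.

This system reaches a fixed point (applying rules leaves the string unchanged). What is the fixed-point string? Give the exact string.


Step 0: BBZ
Step 1: ZZZZZZZ
Step 2: ZZZZZZZ  (unchanged — fixed point at step 1)

Answer: ZZZZZZZ


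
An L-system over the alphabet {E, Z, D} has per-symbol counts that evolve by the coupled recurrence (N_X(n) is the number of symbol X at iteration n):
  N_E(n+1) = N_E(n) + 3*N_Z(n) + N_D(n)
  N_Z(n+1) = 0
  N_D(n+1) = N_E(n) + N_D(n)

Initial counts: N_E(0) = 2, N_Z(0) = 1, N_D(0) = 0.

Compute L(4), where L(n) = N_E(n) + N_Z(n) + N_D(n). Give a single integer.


Step 0: N_E=2, N_Z=1, N_D=0, L=3
Step 1: N_E=5, N_Z=0, N_D=2, L=7
Step 2: N_E=7, N_Z=0, N_D=7, L=14
Step 3: N_E=14, N_Z=0, N_D=14, L=28
Step 4: N_E=28, N_Z=0, N_D=28, L=56

Answer: 56


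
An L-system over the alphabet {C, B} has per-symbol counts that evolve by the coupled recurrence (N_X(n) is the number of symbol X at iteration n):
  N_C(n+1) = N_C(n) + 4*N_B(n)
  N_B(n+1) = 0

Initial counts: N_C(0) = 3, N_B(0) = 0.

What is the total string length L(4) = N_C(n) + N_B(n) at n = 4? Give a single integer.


Answer: 3

Derivation:
Step 0: N_C=3, N_B=0, L=3
Step 1: N_C=3, N_B=0, L=3
Step 2: N_C=3, N_B=0, L=3
Step 3: N_C=3, N_B=0, L=3
Step 4: N_C=3, N_B=0, L=3


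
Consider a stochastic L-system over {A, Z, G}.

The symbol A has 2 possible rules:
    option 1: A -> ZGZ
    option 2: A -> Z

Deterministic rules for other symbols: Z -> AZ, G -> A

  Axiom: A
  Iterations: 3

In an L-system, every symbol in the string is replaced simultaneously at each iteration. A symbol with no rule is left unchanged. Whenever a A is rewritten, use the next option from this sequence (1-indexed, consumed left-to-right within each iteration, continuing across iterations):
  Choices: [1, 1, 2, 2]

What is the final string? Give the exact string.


Step 0: A
Step 1: ZGZ  (used choices [1])
Step 2: AZAAZ  (used choices [])
Step 3: ZGZAZZZAZ  (used choices [1, 2, 2])

Answer: ZGZAZZZAZ


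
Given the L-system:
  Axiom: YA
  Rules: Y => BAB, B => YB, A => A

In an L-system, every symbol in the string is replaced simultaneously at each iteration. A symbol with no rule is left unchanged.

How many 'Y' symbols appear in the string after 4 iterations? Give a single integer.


Step 0: YA  (1 'Y')
Step 1: BABA  (0 'Y')
Step 2: YBAYBA  (2 'Y')
Step 3: BABYBABABYBA  (2 'Y')
Step 4: YBAYBBABYBAYBAYBBABYBA  (6 'Y')

Answer: 6


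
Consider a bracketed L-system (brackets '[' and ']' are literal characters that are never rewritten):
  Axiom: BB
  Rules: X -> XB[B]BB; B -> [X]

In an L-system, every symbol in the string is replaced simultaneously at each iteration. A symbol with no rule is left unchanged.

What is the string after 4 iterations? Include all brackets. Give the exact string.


Answer: [XB[B]BB[X][[X]][X][X][XB[B]BB][[XB[B]BB]][XB[B]BB][XB[B]BB]][XB[B]BB[X][[X]][X][X][XB[B]BB][[XB[B]BB]][XB[B]BB][XB[B]BB]]

Derivation:
Step 0: BB
Step 1: [X][X]
Step 2: [XB[B]BB][XB[B]BB]
Step 3: [XB[B]BB[X][[X]][X][X]][XB[B]BB[X][[X]][X][X]]
Step 4: [XB[B]BB[X][[X]][X][X][XB[B]BB][[XB[B]BB]][XB[B]BB][XB[B]BB]][XB[B]BB[X][[X]][X][X][XB[B]BB][[XB[B]BB]][XB[B]BB][XB[B]BB]]


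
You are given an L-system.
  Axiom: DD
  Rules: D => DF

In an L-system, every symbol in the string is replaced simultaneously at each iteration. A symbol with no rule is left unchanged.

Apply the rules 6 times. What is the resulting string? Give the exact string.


Answer: DFFFFFFDFFFFFF

Derivation:
Step 0: DD
Step 1: DFDF
Step 2: DFFDFF
Step 3: DFFFDFFF
Step 4: DFFFFDFFFF
Step 5: DFFFFFDFFFFF
Step 6: DFFFFFFDFFFFFF


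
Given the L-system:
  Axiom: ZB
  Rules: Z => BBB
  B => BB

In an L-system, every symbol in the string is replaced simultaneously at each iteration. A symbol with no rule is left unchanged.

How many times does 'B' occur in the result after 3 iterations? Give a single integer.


Answer: 20

Derivation:
Step 0: ZB  (1 'B')
Step 1: BBBBB  (5 'B')
Step 2: BBBBBBBBBB  (10 'B')
Step 3: BBBBBBBBBBBBBBBBBBBB  (20 'B')


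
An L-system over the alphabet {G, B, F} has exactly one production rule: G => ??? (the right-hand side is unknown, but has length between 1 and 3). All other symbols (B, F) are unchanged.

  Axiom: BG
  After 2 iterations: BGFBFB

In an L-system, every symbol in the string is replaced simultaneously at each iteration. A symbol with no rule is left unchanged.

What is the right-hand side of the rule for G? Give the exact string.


Answer: GFB

Derivation:
Trying G => GFB:
  Step 0: BG
  Step 1: BGFB
  Step 2: BGFBFB
Matches the given result.


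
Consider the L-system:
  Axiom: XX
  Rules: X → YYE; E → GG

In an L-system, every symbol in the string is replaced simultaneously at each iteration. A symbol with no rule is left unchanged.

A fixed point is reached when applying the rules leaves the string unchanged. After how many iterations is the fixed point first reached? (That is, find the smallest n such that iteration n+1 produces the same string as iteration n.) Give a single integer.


Answer: 2

Derivation:
Step 0: XX
Step 1: YYEYYE
Step 2: YYGGYYGG
Step 3: YYGGYYGG  (unchanged — fixed point at step 2)


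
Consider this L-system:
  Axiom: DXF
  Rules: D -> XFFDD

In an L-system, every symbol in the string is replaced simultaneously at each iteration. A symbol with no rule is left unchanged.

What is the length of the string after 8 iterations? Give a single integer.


Answer: 1023

Derivation:
Step 0: length = 3
Step 1: length = 7
Step 2: length = 15
Step 3: length = 31
Step 4: length = 63
Step 5: length = 127
Step 6: length = 255
Step 7: length = 511
Step 8: length = 1023


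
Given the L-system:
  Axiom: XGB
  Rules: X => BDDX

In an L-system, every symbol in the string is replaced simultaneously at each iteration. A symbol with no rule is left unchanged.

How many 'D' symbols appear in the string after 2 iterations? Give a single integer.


Step 0: XGB  (0 'D')
Step 1: BDDXGB  (2 'D')
Step 2: BDDBDDXGB  (4 'D')

Answer: 4


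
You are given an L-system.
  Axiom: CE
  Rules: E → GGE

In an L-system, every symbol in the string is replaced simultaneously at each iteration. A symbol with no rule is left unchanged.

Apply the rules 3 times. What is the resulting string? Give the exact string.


Answer: CGGGGGGE

Derivation:
Step 0: CE
Step 1: CGGE
Step 2: CGGGGE
Step 3: CGGGGGGE


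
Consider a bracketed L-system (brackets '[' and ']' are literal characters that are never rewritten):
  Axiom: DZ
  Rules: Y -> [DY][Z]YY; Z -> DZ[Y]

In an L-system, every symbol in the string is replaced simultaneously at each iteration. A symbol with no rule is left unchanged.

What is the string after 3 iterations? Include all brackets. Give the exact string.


Step 0: DZ
Step 1: DDZ[Y]
Step 2: DDDZ[Y][[DY][Z]YY]
Step 3: DDDDZ[Y][[DY][Z]YY][[D[DY][Z]YY][DZ[Y]][DY][Z]YY[DY][Z]YY]

Answer: DDDDZ[Y][[DY][Z]YY][[D[DY][Z]YY][DZ[Y]][DY][Z]YY[DY][Z]YY]


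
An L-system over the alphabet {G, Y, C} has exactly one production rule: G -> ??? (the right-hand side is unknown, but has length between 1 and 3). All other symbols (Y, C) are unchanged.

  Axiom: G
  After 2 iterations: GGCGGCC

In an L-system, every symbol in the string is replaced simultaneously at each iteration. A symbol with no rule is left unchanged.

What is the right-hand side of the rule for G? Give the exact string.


Trying G -> GGC:
  Step 0: G
  Step 1: GGC
  Step 2: GGCGGCC
Matches the given result.

Answer: GGC


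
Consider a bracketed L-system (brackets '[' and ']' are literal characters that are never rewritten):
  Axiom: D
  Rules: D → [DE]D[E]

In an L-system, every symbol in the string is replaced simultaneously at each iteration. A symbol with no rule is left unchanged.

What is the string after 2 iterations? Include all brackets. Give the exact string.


Step 0: D
Step 1: [DE]D[E]
Step 2: [[DE]D[E]E][DE]D[E][E]

Answer: [[DE]D[E]E][DE]D[E][E]


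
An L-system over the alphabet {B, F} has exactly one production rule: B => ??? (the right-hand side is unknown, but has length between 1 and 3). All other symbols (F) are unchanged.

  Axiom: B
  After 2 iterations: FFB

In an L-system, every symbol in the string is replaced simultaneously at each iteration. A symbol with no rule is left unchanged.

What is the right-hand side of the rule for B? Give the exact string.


Trying B => FB:
  Step 0: B
  Step 1: FB
  Step 2: FFB
Matches the given result.

Answer: FB


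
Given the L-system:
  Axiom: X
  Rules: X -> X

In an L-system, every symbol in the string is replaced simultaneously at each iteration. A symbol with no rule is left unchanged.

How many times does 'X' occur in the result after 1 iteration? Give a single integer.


Answer: 1

Derivation:
Step 0: X  (1 'X')
Step 1: X  (1 'X')


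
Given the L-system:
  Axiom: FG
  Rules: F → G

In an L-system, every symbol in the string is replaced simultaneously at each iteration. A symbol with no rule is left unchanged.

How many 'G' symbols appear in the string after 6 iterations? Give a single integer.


Answer: 2

Derivation:
Step 0: FG  (1 'G')
Step 1: GG  (2 'G')
Step 2: GG  (2 'G')
Step 3: GG  (2 'G')
Step 4: GG  (2 'G')
Step 5: GG  (2 'G')
Step 6: GG  (2 'G')


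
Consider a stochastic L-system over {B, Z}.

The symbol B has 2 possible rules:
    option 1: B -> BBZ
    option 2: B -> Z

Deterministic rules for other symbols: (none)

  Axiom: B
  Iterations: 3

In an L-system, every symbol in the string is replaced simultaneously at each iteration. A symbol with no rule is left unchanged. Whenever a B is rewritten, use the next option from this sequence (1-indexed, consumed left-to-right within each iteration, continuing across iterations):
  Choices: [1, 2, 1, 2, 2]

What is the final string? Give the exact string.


Answer: ZZZZZ

Derivation:
Step 0: B
Step 1: BBZ  (used choices [1])
Step 2: ZBBZZ  (used choices [2, 1])
Step 3: ZZZZZ  (used choices [2, 2])


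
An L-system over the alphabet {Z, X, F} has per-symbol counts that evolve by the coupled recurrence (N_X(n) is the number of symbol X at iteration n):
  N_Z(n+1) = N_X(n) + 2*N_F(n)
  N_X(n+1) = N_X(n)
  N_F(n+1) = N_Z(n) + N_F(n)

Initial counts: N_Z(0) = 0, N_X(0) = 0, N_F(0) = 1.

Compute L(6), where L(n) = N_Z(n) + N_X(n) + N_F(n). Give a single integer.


Answer: 85

Derivation:
Step 0: N_Z=0, N_X=0, N_F=1, L=1
Step 1: N_Z=2, N_X=0, N_F=1, L=3
Step 2: N_Z=2, N_X=0, N_F=3, L=5
Step 3: N_Z=6, N_X=0, N_F=5, L=11
Step 4: N_Z=10, N_X=0, N_F=11, L=21
Step 5: N_Z=22, N_X=0, N_F=21, L=43
Step 6: N_Z=42, N_X=0, N_F=43, L=85


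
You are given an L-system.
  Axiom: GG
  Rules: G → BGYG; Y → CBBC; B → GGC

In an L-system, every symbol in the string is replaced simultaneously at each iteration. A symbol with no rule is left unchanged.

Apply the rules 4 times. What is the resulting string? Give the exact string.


Answer: GGCBGYGCBBCBGYGGGCBGYGCBBCBGYGCBGYGBGYGCGGCBGYGCBBCBGYGCGGCGGCCGGCBGYGCBBCBGYGCBGYGBGYGCBGYGBGYGCCBGYGBGYGCGGCBGYGCBBCBGYGCGGCGGCCGGCBGYGCBBCBGYGGGCBGYGCBBCBGYGGGCBGYGCBBCBGYGCBGYGBGYGCGGCBGYGCBBCBGYGCGGCGGCCGGCBGYGCBBCBGYGCBGYGBGYGCBGYGBGYGCCBGYGBGYGCGGCBGYGCBBCBGYGCGGCGGCCGGCBGYGCBBCBGYG

Derivation:
Step 0: GG
Step 1: BGYGBGYG
Step 2: GGCBGYGCBBCBGYGGGCBGYGCBBCBGYG
Step 3: BGYGBGYGCGGCBGYGCBBCBGYGCGGCGGCCGGCBGYGCBBCBGYGBGYGBGYGCGGCBGYGCBBCBGYGCGGCGGCCGGCBGYGCBBCBGYG
Step 4: GGCBGYGCBBCBGYGGGCBGYGCBBCBGYGCBGYGBGYGCGGCBGYGCBBCBGYGCGGCGGCCGGCBGYGCBBCBGYGCBGYGBGYGCBGYGBGYGCCBGYGBGYGCGGCBGYGCBBCBGYGCGGCGGCCGGCBGYGCBBCBGYGGGCBGYGCBBCBGYGGGCBGYGCBBCBGYGCBGYGBGYGCGGCBGYGCBBCBGYGCGGCGGCCGGCBGYGCBBCBGYGCBGYGBGYGCBGYGBGYGCCBGYGBGYGCGGCBGYGCBBCBGYGCGGCGGCCGGCBGYGCBBCBGYG


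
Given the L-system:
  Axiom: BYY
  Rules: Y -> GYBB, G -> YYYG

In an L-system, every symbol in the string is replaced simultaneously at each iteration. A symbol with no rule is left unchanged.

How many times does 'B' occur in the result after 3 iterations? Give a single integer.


Step 0: BYY  (1 'B')
Step 1: BGYBBGYBB  (5 'B')
Step 2: BYYYGGYBBBBYYYGGYBBBB  (9 'B')
Step 3: BGYBBGYBBGYBBYYYGYYYGGYBBBBBBGYBBGYBBGYBBYYYGYYYGGYBBBBBB  (25 'B')

Answer: 25


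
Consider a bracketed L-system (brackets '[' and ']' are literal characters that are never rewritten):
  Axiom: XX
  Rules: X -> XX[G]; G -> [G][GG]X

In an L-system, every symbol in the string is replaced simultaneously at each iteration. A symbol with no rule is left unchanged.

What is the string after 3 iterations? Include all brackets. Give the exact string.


Step 0: XX
Step 1: XX[G]XX[G]
Step 2: XX[G]XX[G][[G][GG]X]XX[G]XX[G][[G][GG]X]
Step 3: XX[G]XX[G][[G][GG]X]XX[G]XX[G][[G][GG]X][[[G][GG]X][[G][GG]X[G][GG]X]XX[G]]XX[G]XX[G][[G][GG]X]XX[G]XX[G][[G][GG]X][[[G][GG]X][[G][GG]X[G][GG]X]XX[G]]

Answer: XX[G]XX[G][[G][GG]X]XX[G]XX[G][[G][GG]X][[[G][GG]X][[G][GG]X[G][GG]X]XX[G]]XX[G]XX[G][[G][GG]X]XX[G]XX[G][[G][GG]X][[[G][GG]X][[G][GG]X[G][GG]X]XX[G]]
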